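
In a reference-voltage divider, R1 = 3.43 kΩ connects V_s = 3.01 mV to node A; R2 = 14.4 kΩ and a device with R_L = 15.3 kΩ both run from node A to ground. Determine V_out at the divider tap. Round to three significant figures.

V_out ≈ 2.06 mV

R2 ‖ R_L = (14.4 × 15.3)/(14.4 + 15.3) = 7.418 kΩ.
Then V_out = V_s · R2'/(R1 + R2') = 3.01 × 7.418/10.85 = 2.058 mV.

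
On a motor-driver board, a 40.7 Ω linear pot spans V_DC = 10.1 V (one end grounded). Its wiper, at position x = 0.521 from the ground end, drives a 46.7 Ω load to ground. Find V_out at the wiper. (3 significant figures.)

V_out ≈ 4.32 V

Split the track: R_lower = x·R_p = 21.20 Ω, R_upper = (1−x)·R_p = 19.50 Ω.
Lower segment in parallel with the load: 21.20 ‖ 46.7 = 14.58 Ω.
Loaded-divider output: V_out = 10.1 × 0.4279 = 4.322 V.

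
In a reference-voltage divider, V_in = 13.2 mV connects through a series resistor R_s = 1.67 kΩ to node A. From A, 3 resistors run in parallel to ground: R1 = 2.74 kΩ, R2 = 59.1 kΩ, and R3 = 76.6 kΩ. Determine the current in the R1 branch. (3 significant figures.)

Equivalent of the parallel group: R_p = 2.532 kΩ.
V_A by voltage divider: V_A = 13.2 × 2.532/(1.67 + 2.532) = 7.954 mV.
I(R1) = V_A / R1 = 7.954/2.74 = 2.903 µA.

I ≈ 2.90 µA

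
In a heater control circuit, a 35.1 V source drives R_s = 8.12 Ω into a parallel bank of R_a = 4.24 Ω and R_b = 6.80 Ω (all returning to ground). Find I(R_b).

Combine the parallel branches: R_p = (1/4.24 + 1/6.80)⁻¹ = 2.612 Ω.
V_A by voltage divider: V_A = 35.1 × 2.612/(8.12 + 2.612) = 8.542 V.
Branch current I = V_A/R_b = 8.542/6.80 = 1.256 A.

I ≈ 1.26 A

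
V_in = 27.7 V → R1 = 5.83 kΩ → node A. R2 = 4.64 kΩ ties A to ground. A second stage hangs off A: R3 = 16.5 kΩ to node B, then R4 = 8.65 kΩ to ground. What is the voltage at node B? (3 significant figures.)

The second stage (R3 + R4 = 25.15 kΩ) loads node A in parallel with R2.
R2 ‖ (R3+R4) = 3.917 kΩ.
So V_A = 27.7 × 0.4019 = 11.13 V.
Stage 2 is unloaded, so V_B = V_A · R4/(R3+R4) = 11.13 × 8.65/25.15 = 3.829 V.

V_B ≈ 3.83 V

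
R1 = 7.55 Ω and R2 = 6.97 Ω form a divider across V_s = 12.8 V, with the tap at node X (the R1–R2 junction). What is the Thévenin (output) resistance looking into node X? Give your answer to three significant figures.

R_th ≈ 3.62 Ω

Zeroing V_s shorts the top of R1 to ground, so R_th = R1 ‖ R2 = 3.624 Ω.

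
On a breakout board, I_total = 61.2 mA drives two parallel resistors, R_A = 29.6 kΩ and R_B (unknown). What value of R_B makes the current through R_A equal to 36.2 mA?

The fraction through R_A equals R_B/(R_A+R_B).
36.2/61.2 = R_B/(R_A + R_B) → R_B = R_A · (0.5915)/(1 − 0.5915) = 29.6 × 1.448 = 42.86 kΩ.

R_B ≈ 42.9 kΩ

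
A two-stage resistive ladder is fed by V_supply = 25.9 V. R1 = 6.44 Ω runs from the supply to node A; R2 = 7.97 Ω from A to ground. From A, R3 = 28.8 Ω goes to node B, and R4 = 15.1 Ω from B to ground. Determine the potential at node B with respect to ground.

Looking into the second stage from A: R3 + R4 = 43.90 Ω appears in parallel with R2.
R2 ‖ (R3+R4) = 6.745 Ω.
First divider: V_A = V_supply · 6.745/(6.44 + 6.745) = 13.25 V.
Then the unloaded second divider: V_B = V_A × R4/(R3+R4) = 13.25 × 0.3440 = 4.557 V.

V_B ≈ 4.56 V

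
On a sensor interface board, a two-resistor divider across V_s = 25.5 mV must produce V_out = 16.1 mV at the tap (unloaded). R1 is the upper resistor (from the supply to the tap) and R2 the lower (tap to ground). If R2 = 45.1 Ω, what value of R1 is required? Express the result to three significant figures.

R1 ≈ 26.3 Ω

V_out/V_s = R2/(R1+R2) = 0.6314.
Rearranging, R1 = R2·(1−k)/k = 45.1 × 0.5839 = 26.33 Ω.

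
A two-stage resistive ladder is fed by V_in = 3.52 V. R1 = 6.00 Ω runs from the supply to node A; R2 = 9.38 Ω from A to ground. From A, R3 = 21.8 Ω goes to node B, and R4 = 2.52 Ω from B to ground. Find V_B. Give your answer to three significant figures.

The second stage (R3 + R4 = 24.32 Ω) loads node A in parallel with R2.
Effective lower resistance at A: R2 ‖ 24.32 = 6.769 Ω.
So V_A = 3.52 × 0.5301 = 1.866 V.
Stage 2 is unloaded, so V_B = V_A · R4/(R3+R4) = 1.866 × 2.52/24.32 = 0.1934 V.

V_B ≈ 0.193 V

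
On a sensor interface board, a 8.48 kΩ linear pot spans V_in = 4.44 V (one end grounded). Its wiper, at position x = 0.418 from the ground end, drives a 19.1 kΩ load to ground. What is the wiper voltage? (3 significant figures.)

V_out ≈ 1.68 V

Lower segment x·R_p = 3.545 kΩ; upper segment (1−x)·R_p = 4.935 kΩ.
Lower segment in parallel with the load: 3.545 ‖ 19.1 = 2.990 kΩ.
Then V_out = V_in · 2.990/(4.935 + 2.990) = 1.675 V.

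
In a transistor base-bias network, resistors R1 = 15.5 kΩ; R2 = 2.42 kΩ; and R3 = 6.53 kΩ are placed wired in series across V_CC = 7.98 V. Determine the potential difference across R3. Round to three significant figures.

V ≈ 2.13 V

Series total: ΣR = 15.5 + 2.42 + 6.53 = 24.45 kΩ.
By the voltage-divider rule, V = 7.98 × 6.530/24.45 = 2.131 V.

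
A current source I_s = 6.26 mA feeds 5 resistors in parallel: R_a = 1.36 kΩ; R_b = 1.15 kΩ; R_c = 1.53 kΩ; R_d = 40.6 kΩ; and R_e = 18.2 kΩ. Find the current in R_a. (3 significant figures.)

I ≈ 1.97 mA

ΣG = 1/1.36 + 1/1.15 + 1/1.53 + 1/40.6 + 1/18.2 = 2.338.
R_a takes the fraction G_k/ΣG = 0.7353/2.338 = 0.3145, so I = 6.26 × 0.3145 = 1.969 mA.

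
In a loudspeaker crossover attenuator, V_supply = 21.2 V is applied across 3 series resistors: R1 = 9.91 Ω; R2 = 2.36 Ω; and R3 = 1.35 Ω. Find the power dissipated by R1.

ΣR = 13.62 Ω → I = 21.2/13.62 = 1.557 A.
V(R1) = I·R = 15.43 V; P = V·I = 15.43 × 1.557 = 24.01 W.

P ≈ 24.0 W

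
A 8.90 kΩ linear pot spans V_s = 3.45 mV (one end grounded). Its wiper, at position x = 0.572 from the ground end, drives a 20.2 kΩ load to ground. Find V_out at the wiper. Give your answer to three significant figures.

V_out ≈ 1.78 mV

The pot divides into 3.809 kΩ above the wiper and 5.091 kΩ below.
(x·R_p) ‖ R_L = 4.066 kΩ.
V_out = 3.45 × 4.066/(3.809 + 4.066) = 1.781 mV.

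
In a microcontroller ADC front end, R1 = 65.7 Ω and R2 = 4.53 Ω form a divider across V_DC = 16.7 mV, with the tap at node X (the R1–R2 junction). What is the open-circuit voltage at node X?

V_th ≈ 1.08 mV

V_th is the unloaded tap voltage: V_DC · R2/(R1+R2) = 16.7 × 0.06450 = 1.077 mV.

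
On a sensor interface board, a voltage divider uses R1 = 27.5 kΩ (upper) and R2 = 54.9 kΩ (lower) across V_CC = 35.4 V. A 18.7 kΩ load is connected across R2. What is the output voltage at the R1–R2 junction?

R2 ‖ R_L = (54.9 × 18.7)/(54.9 + 18.7) = 13.95 kΩ.
Now apply the divider: V_out = 35.4 × 0.3365 = 11.91 V.
(Unloaded it would be 23.6 V; the load pulls it down.)

V_out ≈ 11.9 V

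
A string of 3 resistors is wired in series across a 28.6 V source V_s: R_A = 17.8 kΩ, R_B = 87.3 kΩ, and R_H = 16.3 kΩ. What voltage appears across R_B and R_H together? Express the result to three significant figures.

V ≈ 24.4 V

ΣR = 17.8 + 87.3 + 16.3 = 121.4 kΩ.
R_{R_B..R_H} = 87.3 + 16.3 = 103.6 kΩ.
V = V_s · R/ΣR = 28.6 × 0.8534 = 24.41 V.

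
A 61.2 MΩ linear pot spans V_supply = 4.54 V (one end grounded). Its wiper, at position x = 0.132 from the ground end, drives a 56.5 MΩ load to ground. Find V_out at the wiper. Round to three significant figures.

V_out ≈ 0.533 V

Lower segment x·R_p = 8.078 MΩ; upper segment (1−x)·R_p = 53.12 MΩ.
R_L loads the lower segment: effective lower R = 7.068 MΩ.
V_out = 4.54 × 7.068/(53.12 + 7.068) = 0.5331 V.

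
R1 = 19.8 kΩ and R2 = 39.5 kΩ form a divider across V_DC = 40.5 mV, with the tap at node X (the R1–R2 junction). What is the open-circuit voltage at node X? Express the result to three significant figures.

V_th ≈ 27.0 mV

With X open, the divider is unloaded: V_th = 40.5 × 39.5/59.30 = 26.98 mV.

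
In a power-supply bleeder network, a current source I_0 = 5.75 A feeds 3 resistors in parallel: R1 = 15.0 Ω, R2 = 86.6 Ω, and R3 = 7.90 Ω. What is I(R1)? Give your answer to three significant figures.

I ≈ 1.87 A

Conductances: ΣG = 1/15.0 + 1/86.6 + 1/7.90 = 0.2048 (1/Ω).
R1 takes the fraction G_k/ΣG = 0.06667/0.2048 = 0.3255, so I = 5.75 × 0.3255 = 1.872 A.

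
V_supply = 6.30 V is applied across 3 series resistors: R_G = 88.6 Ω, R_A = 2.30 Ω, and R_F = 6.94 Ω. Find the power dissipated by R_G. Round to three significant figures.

ΣR = 97.84 Ω → I = 6.30/97.84 = 0.06439 A.
P(R_G) = I²·R_G = (0.06439)² × 88.6 = 0.3674 W.

P ≈ 0.367 W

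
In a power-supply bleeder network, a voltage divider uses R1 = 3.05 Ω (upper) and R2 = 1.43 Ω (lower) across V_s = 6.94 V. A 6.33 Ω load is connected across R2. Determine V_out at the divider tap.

V_out ≈ 1.92 V

R2 ‖ R_L = (1.43 × 6.33)/(1.43 + 6.33) = 1.166 Ω.
Now apply the divider: V_out = 6.94 × 0.2766 = 1.920 V.
(Unloaded it would be 2.22 V; the load pulls it down.)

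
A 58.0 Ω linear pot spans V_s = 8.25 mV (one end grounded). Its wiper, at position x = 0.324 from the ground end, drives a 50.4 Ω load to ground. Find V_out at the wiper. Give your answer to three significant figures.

Split the track: R_lower = x·R_p = 18.79 Ω, R_upper = (1−x)·R_p = 39.21 Ω.
Lower segment in parallel with the load: 18.79 ‖ 50.4 = 13.69 Ω.
Then V_out = V_s · 13.69/(39.21 + 13.69) = 2.135 mV.
(Unloaded: V_out = x·V_s = 2.67 mV.)

V_out ≈ 2.13 mV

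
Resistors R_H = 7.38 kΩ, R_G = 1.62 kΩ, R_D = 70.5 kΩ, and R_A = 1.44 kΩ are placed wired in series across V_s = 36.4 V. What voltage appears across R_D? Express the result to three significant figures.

V ≈ 31.7 V

Series total: ΣR = 7.38 + 1.62 + 70.5 + 1.44 = 80.94 kΩ.
V = V_s · R/ΣR = 36.4 × 0.8710 = 31.70 V.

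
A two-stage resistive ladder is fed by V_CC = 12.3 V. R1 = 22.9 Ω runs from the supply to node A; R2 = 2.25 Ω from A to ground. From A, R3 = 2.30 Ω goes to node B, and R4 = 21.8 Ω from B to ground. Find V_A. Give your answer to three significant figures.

V_A ≈ 1.01 V

Looking into the second stage from A: R3 + R4 = 24.10 Ω appears in parallel with R2.
R2 ‖ (R3+R4) = 2.058 Ω.
V_A = 12.3 × 2.058/(22.9 + 2.058) = 1.014 V.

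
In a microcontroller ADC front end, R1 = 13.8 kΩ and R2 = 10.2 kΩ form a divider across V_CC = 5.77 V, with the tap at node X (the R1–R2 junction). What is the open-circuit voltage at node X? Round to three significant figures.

V_th ≈ 2.45 V

Open-circuit (no load on X): V_th = V_CC · R2/(R1 + R2) = 5.77 × 10.2/(13.80 + 10.2) = 2.452 V.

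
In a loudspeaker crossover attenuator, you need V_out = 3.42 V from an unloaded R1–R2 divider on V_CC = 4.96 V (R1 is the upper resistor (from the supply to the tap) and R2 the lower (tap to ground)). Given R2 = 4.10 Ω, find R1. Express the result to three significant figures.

R1 ≈ 1.85 Ω

Required fraction k = V_out/V_CC = 0.6895.
Rearranging, R1 = R2·(1−k)/k = 4.10 × 0.4503 = 1.846 Ω.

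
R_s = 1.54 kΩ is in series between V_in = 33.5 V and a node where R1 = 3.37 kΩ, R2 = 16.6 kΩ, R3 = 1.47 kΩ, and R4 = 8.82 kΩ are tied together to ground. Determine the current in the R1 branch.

Parallel bank: R_p = 1/(1/3.37 + 1/16.6 + 1/1.47 + 1/8.82) = 0.8691 kΩ.
Node voltage V_A = V_in · R_p/(R_s + R_p) = 33.5 × 0.3608 = 12.09 V.
I(R1) = V_A / R1 = 12.09/3.37 = 3.586 mA.

I ≈ 3.59 mA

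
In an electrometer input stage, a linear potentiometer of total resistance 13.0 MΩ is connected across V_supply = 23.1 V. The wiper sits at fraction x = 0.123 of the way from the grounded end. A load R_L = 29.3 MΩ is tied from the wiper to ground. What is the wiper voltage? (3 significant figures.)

V_out ≈ 2.71 V

Lower segment x·R_p = 1.599 MΩ; upper segment (1−x)·R_p = 11.40 MΩ.
R_L loads the lower segment: effective lower R = 1.516 MΩ.
Then V_out = V_supply · 1.516/(11.40 + 1.516) = 2.712 V.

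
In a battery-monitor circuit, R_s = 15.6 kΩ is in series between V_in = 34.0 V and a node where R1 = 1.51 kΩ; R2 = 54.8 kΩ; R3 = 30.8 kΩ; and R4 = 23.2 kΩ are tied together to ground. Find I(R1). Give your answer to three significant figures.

Parallel bank: R_p = 1/(1/1.51 + 1/54.8 + 1/30.8 + 1/23.2) = 1.323 kΩ.
V_A by voltage divider: V_A = 34.0 × 1.323/(15.6 + 1.323) = 2.657 V.
Branch current I = V_A/R1 = 2.657/1.51 = 1.760 mA.

I ≈ 1.76 mA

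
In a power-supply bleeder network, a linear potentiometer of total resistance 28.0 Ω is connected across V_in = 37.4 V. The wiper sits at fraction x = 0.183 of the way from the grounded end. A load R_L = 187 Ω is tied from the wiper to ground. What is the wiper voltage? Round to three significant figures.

Lower segment x·R_p = 5.124 Ω; upper segment (1−x)·R_p = 22.88 Ω.
Lower segment in parallel with the load: 5.124 ‖ 187 = 4.987 Ω.
Loaded-divider output: V_out = 37.4 × 0.1790 = 6.694 V.

V_out ≈ 6.69 V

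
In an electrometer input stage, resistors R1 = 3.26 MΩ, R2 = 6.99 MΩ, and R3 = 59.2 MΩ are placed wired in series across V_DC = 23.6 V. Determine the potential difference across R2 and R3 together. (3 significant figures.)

V ≈ 22.5 V

ΣR = 3.26 + 6.99 + 59.2 = 69.45 MΩ.
R_{R2..R3} = 6.99 + 59.2 = 66.19 MΩ.
Voltage divider: V = V_DC · (66.19 / 69.45) = 23.6 × 0.9531 = 22.49 V.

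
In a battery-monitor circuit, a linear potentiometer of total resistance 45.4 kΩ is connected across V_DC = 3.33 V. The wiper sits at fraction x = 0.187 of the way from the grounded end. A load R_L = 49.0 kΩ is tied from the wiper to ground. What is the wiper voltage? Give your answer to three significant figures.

The pot divides into 36.91 kΩ above the wiper and 8.490 kΩ below.
Lower segment in parallel with the load: 8.490 ‖ 49.0 = 7.236 kΩ.
V_out = 3.33 × 7.236/(36.91 + 7.236) = 0.5458 V.
(Unloaded: V_out = x·V_DC = 0.623 V.)

V_out ≈ 0.546 V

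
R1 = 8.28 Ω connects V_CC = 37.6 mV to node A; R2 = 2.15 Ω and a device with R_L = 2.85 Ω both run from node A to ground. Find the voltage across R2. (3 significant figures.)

R2 ‖ R_L = (2.15 × 2.85)/(2.15 + 2.85) = 1.226 Ω.
Then V_out = V_CC · R2'/(R1 + R2') = 37.6 × 1.226/9.505 = 4.848 mV.
(Unloaded it would be 7.75 mV; the load pulls it down.)

V_out ≈ 4.85 mV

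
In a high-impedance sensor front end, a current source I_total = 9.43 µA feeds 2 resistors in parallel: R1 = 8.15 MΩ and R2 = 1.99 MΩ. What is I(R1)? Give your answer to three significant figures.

I ≈ 1.85 µA

For two parallel branches, I_k = I_total · (other R)/(sum of R).
I(R1) = 9.43 × 1.99/(8.15 + 1.99) = 9.43 × 0.1963 = 1.851 µA.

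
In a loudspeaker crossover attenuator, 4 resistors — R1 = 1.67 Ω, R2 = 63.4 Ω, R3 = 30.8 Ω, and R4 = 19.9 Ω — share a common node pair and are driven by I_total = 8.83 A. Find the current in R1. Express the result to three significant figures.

I ≈ 7.58 A

Total conductance ΣG = 1/1.67 + 1/63.4 + 1/30.8 + 1/19.9 = 0.6973 (units of 1/Ω).
By the current-divider rule, I = I_total · G_k/ΣG = 8.83 × 0.8588 = 7.583 A.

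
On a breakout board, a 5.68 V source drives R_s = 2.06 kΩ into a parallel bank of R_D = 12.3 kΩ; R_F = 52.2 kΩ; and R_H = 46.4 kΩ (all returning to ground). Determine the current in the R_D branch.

I ≈ 0.369 mA

Equivalent of the parallel group: R_p = 8.196 kΩ.
V_A = 5.68 × 8.196/10.26 = 4.539 V.
I(R_D) = V_A / R_D = 4.539/12.3 = 0.3690 mA.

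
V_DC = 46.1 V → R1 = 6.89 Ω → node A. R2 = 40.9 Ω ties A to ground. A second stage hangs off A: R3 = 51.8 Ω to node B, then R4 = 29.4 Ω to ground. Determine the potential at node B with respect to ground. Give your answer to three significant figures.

The second stage (R3 + R4 = 81.20 Ω) loads node A in parallel with R2.
R2 ‖ (R3+R4) = 27.20 Ω.
V_A = 46.1 × 27.20/(6.89 + 27.20) = 36.78 V.
Then the unloaded second divider: V_B = V_A × R4/(R3+R4) = 36.78 × 0.3621 = 13.32 V.

V_B ≈ 13.3 V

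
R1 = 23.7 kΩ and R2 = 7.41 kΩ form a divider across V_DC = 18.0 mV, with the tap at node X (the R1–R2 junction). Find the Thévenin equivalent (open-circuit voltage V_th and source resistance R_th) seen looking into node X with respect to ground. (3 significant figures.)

With X open, the divider is unloaded: V_th = 18.0 × 7.41/31.11 = 4.287 mV.
Looking into X with the source shorted: R_th = R1·R2/(R1+R2) = 23.70 × 7.41/31.11 = 5.645 kΩ.

V_th ≈ 4.29 mV, R_th ≈ 5.65 kΩ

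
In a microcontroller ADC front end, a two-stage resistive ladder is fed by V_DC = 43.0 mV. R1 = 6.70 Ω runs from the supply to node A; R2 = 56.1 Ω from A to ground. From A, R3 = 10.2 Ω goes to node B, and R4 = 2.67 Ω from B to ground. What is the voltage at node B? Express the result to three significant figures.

V_B ≈ 5.44 mV

Looking into the second stage from A: R3 + R4 = 12.87 Ω appears in parallel with R2.
R2 ‖ (R3+R4) = 10.47 Ω.
First divider: V_A = V_DC · 10.47/(6.70 + 10.47) = 26.22 mV.
V_B = V_A × 0.2075 = 5.439 mV.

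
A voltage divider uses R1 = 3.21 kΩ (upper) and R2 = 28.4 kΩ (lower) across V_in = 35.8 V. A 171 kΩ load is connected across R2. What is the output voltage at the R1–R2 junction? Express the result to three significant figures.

V_out ≈ 31.6 V

The load sits in parallel with R2, giving an effective lower resistance R2' = R2·R_L/(R2+R_L) = 24.36 kΩ.
Now apply the divider: V_out = 35.8 × 0.8835 = 31.63 V.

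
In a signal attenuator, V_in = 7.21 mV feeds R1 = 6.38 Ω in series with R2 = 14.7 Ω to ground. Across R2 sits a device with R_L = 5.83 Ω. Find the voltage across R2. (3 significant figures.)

V_out ≈ 2.85 mV

The load sits in parallel with R2, giving an effective lower resistance R2' = R2·R_L/(R2+R_L) = 4.174 Ω.
Now apply the divider: V_out = 7.21 × 0.3955 = 2.852 mV.
(Unloaded it would be 5.03 mV; the load pulls it down.)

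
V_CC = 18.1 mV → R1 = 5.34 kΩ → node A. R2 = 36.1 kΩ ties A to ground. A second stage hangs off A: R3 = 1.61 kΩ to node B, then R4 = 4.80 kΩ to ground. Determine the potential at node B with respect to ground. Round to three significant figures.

The second stage (R3 + R4 = 6.410 kΩ) loads node A in parallel with R2.
Effective lower resistance at A: R2 ‖ 6.410 = 5.443 kΩ.
So V_A = 18.1 × 0.5048 = 9.137 mV.
V_B = V_A × 0.7488 = 6.842 mV.

V_B ≈ 6.84 mV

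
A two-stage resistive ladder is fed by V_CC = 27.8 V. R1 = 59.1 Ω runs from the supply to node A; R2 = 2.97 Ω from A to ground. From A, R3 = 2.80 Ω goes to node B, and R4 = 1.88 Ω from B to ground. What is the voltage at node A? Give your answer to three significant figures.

Looking into the second stage from A: R3 + R4 = 4.680 Ω appears in parallel with R2.
Effective lower resistance at A: R2 ‖ 4.680 = 1.817 Ω.
So V_A = 27.8 × 0.02983 = 0.8292 V.

V_A ≈ 0.829 V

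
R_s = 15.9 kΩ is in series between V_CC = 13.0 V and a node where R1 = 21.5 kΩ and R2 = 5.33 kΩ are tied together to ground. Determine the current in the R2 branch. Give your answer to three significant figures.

I ≈ 0.516 mA

Parallel bank: R_p = 1/(1/21.5 + 1/5.33) = 4.271 kΩ.
V_A by voltage divider: V_A = 13.0 × 4.271/(15.9 + 4.271) = 2.753 V.
I(R2) = V_A / R2 = 2.753/5.33 = 0.5165 mA.
(Check via current divider: I_total = 0.6445 mA; share G_k/ΣG = 0.8013 → same result.)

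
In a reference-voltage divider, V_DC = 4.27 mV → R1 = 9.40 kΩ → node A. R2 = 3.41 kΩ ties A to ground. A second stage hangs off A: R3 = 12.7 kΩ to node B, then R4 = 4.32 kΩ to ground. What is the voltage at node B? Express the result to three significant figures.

The second stage (R3 + R4 = 17.02 kΩ) loads node A in parallel with R2.
Effective lower resistance at A: R2 ‖ 17.02 = 2.841 kΩ.
V_A = 4.27 × 2.841/(9.40 + 2.841) = 0.9910 mV.
V_B = V_A × 0.2538 = 0.2515 mV.

V_B ≈ 0.252 mV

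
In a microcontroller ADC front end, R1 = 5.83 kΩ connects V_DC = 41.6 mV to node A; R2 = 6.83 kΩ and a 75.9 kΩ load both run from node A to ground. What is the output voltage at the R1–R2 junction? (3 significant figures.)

V_out ≈ 21.5 mV

The load sits in parallel with R2, giving an effective lower resistance R2' = R2·R_L/(R2+R_L) = 6.266 kΩ.
Now apply the divider: V_out = 41.6 × 0.5180 = 21.55 mV.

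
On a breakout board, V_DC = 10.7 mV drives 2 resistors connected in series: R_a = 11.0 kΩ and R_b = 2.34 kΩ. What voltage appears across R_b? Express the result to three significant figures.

V ≈ 1.88 mV

ΣR = 11.0 + 2.34 = 13.34 kΩ.
Voltage divider: V = V_DC · (2.340 / 13.34) = 10.7 × 0.1754 = 1.877 mV.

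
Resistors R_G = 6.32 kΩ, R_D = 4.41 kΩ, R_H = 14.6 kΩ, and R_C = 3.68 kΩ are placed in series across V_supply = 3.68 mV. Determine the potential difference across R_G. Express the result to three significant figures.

V ≈ 0.802 mV

Total series resistance ΣR = 6.32 + 4.41 + 14.6 + 3.68 = 29.01 kΩ.
By the voltage-divider rule, V = 3.68 × 6.320/29.01 = 0.8017 mV.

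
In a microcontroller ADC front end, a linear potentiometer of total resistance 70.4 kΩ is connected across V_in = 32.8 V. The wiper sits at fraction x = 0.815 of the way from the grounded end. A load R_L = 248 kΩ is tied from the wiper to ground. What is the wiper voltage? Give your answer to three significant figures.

Lower segment x·R_p = 57.38 kΩ; upper segment (1−x)·R_p = 13.02 kΩ.
R_L loads the lower segment: effective lower R = 46.60 kΩ.
Then V_out = V_in · 46.60/(13.02 + 46.60) = 25.63 V.

V_out ≈ 25.6 V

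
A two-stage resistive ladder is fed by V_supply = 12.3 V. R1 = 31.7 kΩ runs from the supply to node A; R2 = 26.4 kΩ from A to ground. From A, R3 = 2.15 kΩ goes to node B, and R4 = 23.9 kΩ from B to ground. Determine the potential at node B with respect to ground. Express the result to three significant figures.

V_B ≈ 3.30 V

Looking into the second stage from A: R3 + R4 = 26.05 kΩ appears in parallel with R2.
Effective lower resistance at A: R2 ‖ 26.05 = 13.11 kΩ.
So V_A = 12.3 × 0.2926 = 3.599 V.
V_B = V_A × 0.9175 = 3.302 V.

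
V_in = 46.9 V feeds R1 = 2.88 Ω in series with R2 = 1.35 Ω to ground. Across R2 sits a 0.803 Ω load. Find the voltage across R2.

First combine the lower leg with the load: R2 ‖ R_L = 0.5035 Ω.
Voltage divider with the loaded lower leg: V_out = 46.9 × 0.5035/(2.88 + 0.5035) = 46.9 × 0.1488 = 6.979 V.

V_out ≈ 6.98 V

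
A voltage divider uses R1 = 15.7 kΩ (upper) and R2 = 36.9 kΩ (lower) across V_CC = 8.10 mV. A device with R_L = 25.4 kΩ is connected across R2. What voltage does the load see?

V_out ≈ 3.96 mV

R2 ‖ R_L = (36.9 × 25.4)/(36.9 + 25.4) = 15.04 kΩ.
Now apply the divider: V_out = 8.10 × 0.4893 = 3.964 mV.
(Unloaded it would be 5.68 mV; the load pulls it down.)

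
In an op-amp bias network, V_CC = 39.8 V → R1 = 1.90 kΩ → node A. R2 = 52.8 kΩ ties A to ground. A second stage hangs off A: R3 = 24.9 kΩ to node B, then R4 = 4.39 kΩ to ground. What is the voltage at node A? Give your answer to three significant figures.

Looking into the second stage from A: R3 + R4 = 29.29 kΩ appears in parallel with R2.
R2 ‖ (R3+R4) = 18.84 kΩ.
V_A = 39.8 × 18.84/(1.90 + 18.84) = 36.15 V.

V_A ≈ 36.2 V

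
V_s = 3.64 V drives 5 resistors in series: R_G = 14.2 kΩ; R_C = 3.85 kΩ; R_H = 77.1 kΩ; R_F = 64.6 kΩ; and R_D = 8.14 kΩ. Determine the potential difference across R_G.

ΣR = 14.2 + 3.85 + 77.1 + 64.6 + 8.14 = 167.9 kΩ.
V = V_s · R/ΣR = 3.64 × 0.08458 = 0.3079 V.

V ≈ 0.308 V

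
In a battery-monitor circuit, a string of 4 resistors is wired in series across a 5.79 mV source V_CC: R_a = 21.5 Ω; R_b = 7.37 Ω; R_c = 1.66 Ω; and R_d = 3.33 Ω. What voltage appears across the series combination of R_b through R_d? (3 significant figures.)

Series total: ΣR = 21.5 + 7.37 + 1.66 + 3.33 = 33.86 Ω.
R_{R_b..R_d} = 7.37 + 1.66 + 3.33 = 12.36 Ω.
Voltage divider: V = V_CC · (12.36 / 33.86) = 5.79 × 0.3650 = 2.114 mV.

V ≈ 2.11 mV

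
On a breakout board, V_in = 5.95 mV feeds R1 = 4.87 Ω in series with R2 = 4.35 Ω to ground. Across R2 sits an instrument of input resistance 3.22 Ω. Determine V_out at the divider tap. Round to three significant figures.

V_out ≈ 1.64 mV

First combine the lower leg with the load: R2 ‖ R_L = 1.850 Ω.
Voltage divider with the loaded lower leg: V_out = 5.95 × 1.850/(4.87 + 1.850) = 5.95 × 0.2753 = 1.638 mV.
(Unloaded it would be 2.81 mV; the load pulls it down.)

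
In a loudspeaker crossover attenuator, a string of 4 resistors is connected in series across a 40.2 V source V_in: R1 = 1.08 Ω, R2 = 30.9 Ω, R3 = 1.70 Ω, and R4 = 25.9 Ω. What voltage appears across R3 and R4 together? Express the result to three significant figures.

V ≈ 18.6 V

Total series resistance ΣR = 1.08 + 30.9 + 1.70 + 25.9 = 59.58 Ω.
R_{R3..R4} = 1.70 + 25.9 = 27.60 Ω.
By the voltage-divider rule, V = 40.2 × 27.60/59.58 = 18.62 V.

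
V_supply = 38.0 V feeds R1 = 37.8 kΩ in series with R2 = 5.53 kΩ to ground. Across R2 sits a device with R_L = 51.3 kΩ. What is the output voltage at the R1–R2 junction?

R2 ‖ R_L = (5.53 × 51.3)/(5.53 + 51.3) = 4.992 kΩ.
Voltage divider with the loaded lower leg: V_out = 38.0 × 4.992/(37.8 + 4.992) = 38.0 × 0.1167 = 4.433 V.

V_out ≈ 4.43 V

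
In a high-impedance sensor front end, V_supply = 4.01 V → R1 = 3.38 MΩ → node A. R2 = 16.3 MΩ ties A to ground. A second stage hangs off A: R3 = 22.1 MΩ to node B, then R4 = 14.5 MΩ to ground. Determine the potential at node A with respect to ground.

Node A sees R2 in parallel with the series input of stage 2, R3 + R4 = 36.60 MΩ.
Effective lower resistance at A: R2 ‖ 36.60 = 11.28 MΩ.
First divider: V_A = V_supply · 11.28/(3.38 + 11.28) = 3.085 V.

V_A ≈ 3.09 V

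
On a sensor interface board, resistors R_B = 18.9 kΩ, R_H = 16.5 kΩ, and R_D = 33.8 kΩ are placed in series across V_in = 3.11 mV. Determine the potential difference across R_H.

Series total: ΣR = 18.9 + 16.5 + 33.8 = 69.20 kΩ.
V = V_in · R/ΣR = 3.11 × 0.2384 = 0.7415 mV.

V ≈ 0.742 mV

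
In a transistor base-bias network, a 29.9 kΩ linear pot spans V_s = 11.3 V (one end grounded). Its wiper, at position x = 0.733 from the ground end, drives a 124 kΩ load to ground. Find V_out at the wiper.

V_out ≈ 7.91 V

Lower segment x·R_p = 21.92 kΩ; upper segment (1−x)·R_p = 7.983 kΩ.
(x·R_p) ‖ R_L = 18.62 kΩ.
V_out = 11.3 × 18.62/(7.983 + 18.62) = 7.910 V.
(Unloaded: V_out = x·V_s = 8.28 V.)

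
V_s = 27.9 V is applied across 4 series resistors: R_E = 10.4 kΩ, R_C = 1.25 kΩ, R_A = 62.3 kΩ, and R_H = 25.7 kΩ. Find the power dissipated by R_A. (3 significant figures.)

Series current I = V_s/ΣR = 27.9/99.65 = 0.2800 mA.
P = I²R = 0.07839 × 62.3 = 4.884 mW.

P ≈ 4.88 mW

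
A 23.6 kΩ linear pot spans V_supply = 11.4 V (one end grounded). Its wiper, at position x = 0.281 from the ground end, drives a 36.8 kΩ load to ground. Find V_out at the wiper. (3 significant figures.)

V_out ≈ 2.84 V

Lower segment x·R_p = 6.632 kΩ; upper segment (1−x)·R_p = 16.97 kΩ.
Lower segment in parallel with the load: 6.632 ‖ 36.8 = 5.619 kΩ.
V_out = 11.4 × 5.619/(16.97 + 5.619) = 2.836 V.
(Unloaded: V_out = x·V_supply = 3.20 V.)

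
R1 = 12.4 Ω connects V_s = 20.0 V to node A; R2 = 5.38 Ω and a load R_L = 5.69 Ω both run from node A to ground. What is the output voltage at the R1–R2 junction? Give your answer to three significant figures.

V_out ≈ 3.65 V

First combine the lower leg with the load: R2 ‖ R_L = 2.765 Ω.
Then V_out = V_s · R2'/(R1 + R2') = 20.0 × 2.765/15.17 = 3.647 V.
(Unloaded it would be 6.05 V; the load pulls it down.)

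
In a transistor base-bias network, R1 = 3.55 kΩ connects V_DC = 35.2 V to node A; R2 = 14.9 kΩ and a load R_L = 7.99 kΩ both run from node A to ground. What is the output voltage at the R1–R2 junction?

V_out ≈ 20.9 V

First combine the lower leg with the load: R2 ‖ R_L = 5.201 kΩ.
Voltage divider with the loaded lower leg: V_out = 35.2 × 5.201/(3.55 + 5.201) = 35.2 × 0.5943 = 20.92 V.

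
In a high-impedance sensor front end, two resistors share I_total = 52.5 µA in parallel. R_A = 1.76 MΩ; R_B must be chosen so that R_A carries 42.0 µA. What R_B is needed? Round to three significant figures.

R_B ≈ 7.04 MΩ

Two-branch current divider: I_A = I_total · R_B/(R_A + R_B).
42.0/52.5 = R_B/(R_A + R_B) → R_B = R_A · (0.8000)/(1 − 0.8000) = 1.76 × 4.000 = 7.040 MΩ.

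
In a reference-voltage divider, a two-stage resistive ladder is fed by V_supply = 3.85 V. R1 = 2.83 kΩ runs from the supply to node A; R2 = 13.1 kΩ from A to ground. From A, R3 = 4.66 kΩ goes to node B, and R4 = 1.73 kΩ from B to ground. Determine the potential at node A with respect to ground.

Node A sees R2 in parallel with the series input of stage 2, R3 + R4 = 6.390 kΩ.
R2 ‖ (R3+R4) = 4.295 kΩ.
V_A = 3.85 × 4.295/(2.83 + 4.295) = 2.321 V.

V_A ≈ 2.32 V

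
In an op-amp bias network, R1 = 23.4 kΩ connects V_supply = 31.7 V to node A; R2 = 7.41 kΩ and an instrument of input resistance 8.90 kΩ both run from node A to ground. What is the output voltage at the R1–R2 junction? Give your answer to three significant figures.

V_out ≈ 4.67 V

First combine the lower leg with the load: R2 ‖ R_L = 4.043 kΩ.
Now apply the divider: V_out = 31.7 × 0.1473 = 4.671 V.
(Unloaded it would be 7.62 V; the load pulls it down.)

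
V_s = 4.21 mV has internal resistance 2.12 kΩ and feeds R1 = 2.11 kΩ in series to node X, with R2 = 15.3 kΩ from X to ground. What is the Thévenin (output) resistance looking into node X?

R_th ≈ 3.31 kΩ

R1' = 2.12 + 2.11 = 4.230 kΩ (source resistance + R1).
Looking into X with the source shorted: R_th = R1'·R2/(R1'+R2) = 4.230 × 15.3/19.53 = 3.314 kΩ.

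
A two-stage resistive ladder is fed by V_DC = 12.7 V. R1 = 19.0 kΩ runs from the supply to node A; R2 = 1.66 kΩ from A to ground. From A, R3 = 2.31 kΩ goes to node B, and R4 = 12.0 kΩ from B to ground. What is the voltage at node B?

Node A sees R2 in parallel with the series input of stage 2, R3 + R4 = 14.31 kΩ.
Effective lower resistance at A: R2 ‖ 14.31 = 1.487 kΩ.
So V_A = 12.7 × 0.07260 = 0.9221 V.
V_B = V_A × 0.8386 = 0.7732 V.

V_B ≈ 0.773 V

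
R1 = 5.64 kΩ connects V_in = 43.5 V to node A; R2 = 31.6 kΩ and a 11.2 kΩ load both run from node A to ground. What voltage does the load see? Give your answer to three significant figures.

V_out ≈ 25.9 V

R2 ‖ R_L = (31.6 × 11.2)/(31.6 + 11.2) = 8.269 kΩ.
Now apply the divider: V_out = 43.5 × 0.5945 = 25.86 V.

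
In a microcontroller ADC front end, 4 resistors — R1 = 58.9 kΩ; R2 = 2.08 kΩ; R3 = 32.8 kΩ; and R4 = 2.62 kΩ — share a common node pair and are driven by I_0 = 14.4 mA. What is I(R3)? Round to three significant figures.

I ≈ 0.482 mA

Total conductance ΣG = 1/58.9 + 1/2.08 + 1/32.8 + 1/2.62 = 0.9099 (units of 1/kΩ).
R3 takes the fraction G_k/ΣG = 0.03049/0.9099 = 0.03351, so I = 14.4 × 0.03351 = 0.4825 mA.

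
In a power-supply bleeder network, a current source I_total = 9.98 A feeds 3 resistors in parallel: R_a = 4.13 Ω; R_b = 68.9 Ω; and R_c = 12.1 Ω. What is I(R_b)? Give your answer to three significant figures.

I ≈ 0.427 A

ΣG = 1/4.13 + 1/68.9 + 1/12.1 = 0.3393.
R_b takes the fraction G_k/ΣG = 0.01451/0.3393 = 0.04278, so I = 9.98 × 0.04278 = 0.4269 A.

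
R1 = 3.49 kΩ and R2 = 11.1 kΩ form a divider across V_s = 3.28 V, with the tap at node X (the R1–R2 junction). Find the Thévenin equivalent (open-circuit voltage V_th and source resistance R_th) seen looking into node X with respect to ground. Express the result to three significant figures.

V_th ≈ 2.50 V, R_th ≈ 2.66 kΩ

Open-circuit (no load on X): V_th = V_s · R2/(R1 + R2) = 3.28 × 11.1/(3.490 + 11.1) = 2.495 V.
Looking into X with the source shorted: R_th = R1·R2/(R1+R2) = 3.490 × 11.1/14.59 = 2.655 kΩ.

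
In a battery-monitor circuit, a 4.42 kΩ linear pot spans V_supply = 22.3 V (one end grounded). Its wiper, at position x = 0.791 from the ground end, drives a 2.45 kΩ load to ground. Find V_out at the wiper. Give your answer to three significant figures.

V_out ≈ 13.6 V

Lower segment x·R_p = 3.496 kΩ; upper segment (1−x)·R_p = 0.9238 kΩ.
R_L loads the lower segment: effective lower R = 1.441 kΩ.
V_out = 22.3 × 1.441/(0.9238 + 1.441) = 13.59 V.
(Unloaded: V_out = x·V_supply = 17.6 V.)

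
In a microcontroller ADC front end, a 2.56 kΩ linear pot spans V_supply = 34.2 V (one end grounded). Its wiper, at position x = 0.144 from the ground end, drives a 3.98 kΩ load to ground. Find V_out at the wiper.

V_out ≈ 4.56 V

The pot divides into 2.191 kΩ above the wiper and 0.3686 kΩ below.
R_L loads the lower segment: effective lower R = 0.3374 kΩ.
Then V_out = V_supply · 0.3374/(2.191 + 0.3374) = 4.563 V.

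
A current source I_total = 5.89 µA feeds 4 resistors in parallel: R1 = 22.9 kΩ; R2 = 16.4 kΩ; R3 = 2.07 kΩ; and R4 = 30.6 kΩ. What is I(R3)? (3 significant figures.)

Conductances: ΣG = 1/22.9 + 1/16.4 + 1/2.07 + 1/30.6 = 0.6204 (1/kΩ).
Current divider: I(R3) = I_total · G_k/ΣG = 5.89 × (0.4831/0.6204) = 5.89 × 0.7787 = 4.586 µA.

I ≈ 4.59 µA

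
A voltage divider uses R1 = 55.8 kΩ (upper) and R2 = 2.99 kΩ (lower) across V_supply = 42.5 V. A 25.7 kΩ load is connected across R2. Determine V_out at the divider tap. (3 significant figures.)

R2 ‖ R_L = (2.99 × 25.7)/(2.99 + 25.7) = 2.678 kΩ.
Now apply the divider: V_out = 42.5 × 0.04580 = 1.947 V.

V_out ≈ 1.95 V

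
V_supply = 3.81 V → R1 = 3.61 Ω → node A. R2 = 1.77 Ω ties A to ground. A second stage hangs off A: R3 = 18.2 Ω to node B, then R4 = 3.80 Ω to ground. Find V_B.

Looking into the second stage from A: R3 + R4 = 22.00 Ω appears in parallel with R2.
Effective lower resistance at A: R2 ‖ 22.00 = 1.638 Ω.
First divider: V_A = V_supply · 1.638/(3.61 + 1.638) = 1.189 V.
Stage 2 is unloaded, so V_B = V_A · R4/(R3+R4) = 1.189 × 3.80/22.00 = 0.2054 V.

V_B ≈ 0.205 V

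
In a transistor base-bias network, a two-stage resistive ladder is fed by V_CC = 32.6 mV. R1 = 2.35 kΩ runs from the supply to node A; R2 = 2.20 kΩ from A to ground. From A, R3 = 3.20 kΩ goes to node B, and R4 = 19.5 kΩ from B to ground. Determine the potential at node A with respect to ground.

V_A ≈ 15.0 mV

Looking into the second stage from A: R3 + R4 = 22.70 kΩ appears in parallel with R2.
Effective lower resistance at A: R2 ‖ 22.70 = 2.006 kΩ.
First divider: V_A = V_CC · 2.006/(2.35 + 2.006) = 15.01 mV.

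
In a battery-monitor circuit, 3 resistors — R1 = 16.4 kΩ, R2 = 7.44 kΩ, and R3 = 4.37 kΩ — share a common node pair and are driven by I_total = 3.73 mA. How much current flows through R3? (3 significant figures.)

I ≈ 2.01 mA

Total conductance ΣG = 1/16.4 + 1/7.44 + 1/4.37 = 0.4242 (units of 1/kΩ).
By the current-divider rule, I = I_total · G_k/ΣG = 3.73 × 0.5394 = 2.012 mA.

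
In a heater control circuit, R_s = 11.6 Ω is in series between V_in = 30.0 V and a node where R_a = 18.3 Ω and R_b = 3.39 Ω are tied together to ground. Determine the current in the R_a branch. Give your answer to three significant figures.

I ≈ 0.324 A

Combine the parallel branches: R_p = (1/18.3 + 1/3.39)⁻¹ = 2.860 Ω.
V_A by voltage divider: V_A = 30.0 × 2.860/(11.6 + 2.860) = 5.934 V.
I(R_a) = V_A / R_a = 5.934/18.3 = 0.3243 A.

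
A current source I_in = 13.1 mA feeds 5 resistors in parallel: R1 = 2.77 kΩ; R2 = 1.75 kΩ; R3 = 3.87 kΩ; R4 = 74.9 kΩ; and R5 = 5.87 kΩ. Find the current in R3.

Total conductance ΣG = 1/2.77 + 1/1.75 + 1/3.87 + 1/74.9 + 1/5.87 = 1.375 (units of 1/kΩ).
R3 takes the fraction G_k/ΣG = 0.2584/1.375 = 0.1880, so I = 13.1 × 0.1880 = 2.463 mA.

I ≈ 2.46 mA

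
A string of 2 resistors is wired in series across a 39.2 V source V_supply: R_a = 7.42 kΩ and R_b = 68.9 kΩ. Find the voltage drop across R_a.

Total series resistance ΣR = 7.42 + 68.9 = 76.32 kΩ.
Voltage divider: V = V_supply · (7.420 / 76.32) = 39.2 × 0.09722 = 3.811 V.

V ≈ 3.81 V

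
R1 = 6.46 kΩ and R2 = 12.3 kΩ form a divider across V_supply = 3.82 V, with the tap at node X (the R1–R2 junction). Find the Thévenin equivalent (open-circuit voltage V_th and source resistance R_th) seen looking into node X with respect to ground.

V_th is the unloaded tap voltage: V_supply · R2/(R1+R2) = 3.82 × 0.6557 = 2.505 V.
Looking into X with the source shorted: R_th = R1·R2/(R1+R2) = 6.460 × 12.3/18.76 = 4.236 kΩ.

V_th ≈ 2.50 V, R_th ≈ 4.24 kΩ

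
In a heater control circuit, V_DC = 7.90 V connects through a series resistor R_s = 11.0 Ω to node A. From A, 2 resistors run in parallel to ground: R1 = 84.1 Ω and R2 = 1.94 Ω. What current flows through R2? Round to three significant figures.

I ≈ 0.599 A

Combine the parallel branches: R_p = (1/84.1 + 1/1.94)⁻¹ = 1.896 Ω.
V_A by voltage divider: V_A = 7.90 × 1.896/(11.0 + 1.896) = 1.162 V.
Branch current I = V_A/R2 = 1.162/1.94 = 0.5988 A.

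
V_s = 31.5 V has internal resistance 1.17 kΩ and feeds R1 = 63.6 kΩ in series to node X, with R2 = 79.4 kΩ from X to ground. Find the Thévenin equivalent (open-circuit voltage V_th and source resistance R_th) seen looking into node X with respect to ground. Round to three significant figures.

V_th ≈ 17.3 V, R_th ≈ 35.7 kΩ

R1' = 1.17 + 63.6 = 64.77 kΩ (source resistance + R1).
With X open, the divider is unloaded: V_th = 31.5 × 79.4/144.2 = 17.35 V.
Zeroing V_s shorts the top of R1' to ground, so R_th = R1' ‖ R2 = 35.67 kΩ.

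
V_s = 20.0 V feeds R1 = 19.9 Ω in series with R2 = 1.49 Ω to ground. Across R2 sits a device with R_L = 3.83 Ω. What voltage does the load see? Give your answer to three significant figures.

R2 ‖ R_L = (1.49 × 3.83)/(1.49 + 3.83) = 1.073 Ω.
Voltage divider with the loaded lower leg: V_out = 20.0 × 1.073/(19.9 + 1.073) = 20.0 × 0.05115 = 1.023 V.

V_out ≈ 1.02 V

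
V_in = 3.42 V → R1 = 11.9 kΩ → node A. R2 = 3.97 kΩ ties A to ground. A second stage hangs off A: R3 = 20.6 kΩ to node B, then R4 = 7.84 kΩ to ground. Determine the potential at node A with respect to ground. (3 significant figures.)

V_A ≈ 0.774 V

Node A sees R2 in parallel with the series input of stage 2, R3 + R4 = 28.44 kΩ.
Effective lower resistance at A: R2 ‖ 28.44 = 3.484 kΩ.
So V_A = 3.42 × 0.2265 = 0.7745 V.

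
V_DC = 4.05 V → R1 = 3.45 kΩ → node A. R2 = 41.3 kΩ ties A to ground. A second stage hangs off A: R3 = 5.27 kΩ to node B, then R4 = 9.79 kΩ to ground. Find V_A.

Looking into the second stage from A: R3 + R4 = 15.06 kΩ appears in parallel with R2.
Effective lower resistance at A: R2 ‖ 15.06 = 11.04 kΩ.
V_A = 4.05 × 11.04/(3.45 + 11.04) = 3.085 V.

V_A ≈ 3.09 V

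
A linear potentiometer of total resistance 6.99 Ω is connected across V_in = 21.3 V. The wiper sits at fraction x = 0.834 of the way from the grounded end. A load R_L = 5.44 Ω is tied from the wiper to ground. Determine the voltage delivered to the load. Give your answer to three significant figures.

V_out ≈ 15.1 V

Split the track: R_lower = x·R_p = 5.830 Ω, R_upper = (1−x)·R_p = 1.160 Ω.
(x·R_p) ‖ R_L = 2.814 Ω.
V_out = 21.3 × 2.814/(1.160 + 2.814) = 15.08 V.
(Unloaded: V_out = x·V_in = 17.8 V.)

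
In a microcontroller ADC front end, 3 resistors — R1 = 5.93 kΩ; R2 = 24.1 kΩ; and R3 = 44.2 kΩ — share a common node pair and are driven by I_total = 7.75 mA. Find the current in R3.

I ≈ 0.753 mA

Total conductance ΣG = 1/5.93 + 1/24.1 + 1/44.2 = 0.2328 (units of 1/kΩ).
Current divider: I(R3) = I_total · G_k/ΣG = 7.75 × (0.02262/0.2328) = 7.75 × 0.09720 = 0.7533 mA.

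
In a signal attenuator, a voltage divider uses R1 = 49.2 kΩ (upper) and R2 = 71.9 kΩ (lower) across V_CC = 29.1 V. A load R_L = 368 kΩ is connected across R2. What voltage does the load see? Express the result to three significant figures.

R2 ‖ R_L = (71.9 × 368)/(71.9 + 368) = 60.15 kΩ.
Voltage divider with the loaded lower leg: V_out = 29.1 × 60.15/(49.2 + 60.15) = 29.1 × 0.5501 = 16.01 V.
(Unloaded it would be 17.3 V; the load pulls it down.)

V_out ≈ 16.0 V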